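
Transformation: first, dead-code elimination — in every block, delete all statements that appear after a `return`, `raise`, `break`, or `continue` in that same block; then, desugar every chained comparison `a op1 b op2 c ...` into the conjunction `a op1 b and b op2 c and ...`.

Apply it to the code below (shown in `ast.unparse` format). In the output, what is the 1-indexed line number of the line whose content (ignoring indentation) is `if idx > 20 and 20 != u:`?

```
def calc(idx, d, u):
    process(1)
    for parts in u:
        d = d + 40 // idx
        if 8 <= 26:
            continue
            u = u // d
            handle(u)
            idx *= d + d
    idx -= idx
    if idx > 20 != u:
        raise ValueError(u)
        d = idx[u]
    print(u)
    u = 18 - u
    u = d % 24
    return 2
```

Transformed code:
def calc(idx, d, u):
    process(1)
    for parts in u:
        d = d + 40 // idx
        if 8 <= 26:
            continue
    idx -= idx
    if idx > 20 and 20 != u:
        raise ValueError(u)
    print(u)
    u = 18 - u
    u = d % 24
    return 2

8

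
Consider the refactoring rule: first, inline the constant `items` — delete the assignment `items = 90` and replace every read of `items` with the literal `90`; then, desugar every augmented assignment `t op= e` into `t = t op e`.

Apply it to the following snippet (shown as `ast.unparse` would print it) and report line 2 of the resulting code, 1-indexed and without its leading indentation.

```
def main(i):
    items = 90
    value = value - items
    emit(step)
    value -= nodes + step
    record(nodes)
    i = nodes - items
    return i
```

Transformed code:
def main(i):
    value = value - 90
    emit(step)
    value = value - (nodes + step)
    record(nodes)
    i = nodes - 90
    return i

value = value - 90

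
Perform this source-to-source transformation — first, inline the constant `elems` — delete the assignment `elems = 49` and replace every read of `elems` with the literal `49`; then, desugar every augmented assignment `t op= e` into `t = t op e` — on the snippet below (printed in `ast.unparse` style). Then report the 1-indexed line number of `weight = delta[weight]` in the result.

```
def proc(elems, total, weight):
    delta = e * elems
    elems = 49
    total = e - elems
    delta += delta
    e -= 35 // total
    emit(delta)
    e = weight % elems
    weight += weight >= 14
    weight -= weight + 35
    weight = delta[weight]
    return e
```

Transformed code:
def proc(elems, total, weight):
    delta = e * 49
    total = e - 49
    delta = delta + delta
    e = e - 35 // total
    emit(delta)
    e = weight % 49
    weight = weight + (weight >= 14)
    weight = weight - (weight + 35)
    weight = delta[weight]
    return e

10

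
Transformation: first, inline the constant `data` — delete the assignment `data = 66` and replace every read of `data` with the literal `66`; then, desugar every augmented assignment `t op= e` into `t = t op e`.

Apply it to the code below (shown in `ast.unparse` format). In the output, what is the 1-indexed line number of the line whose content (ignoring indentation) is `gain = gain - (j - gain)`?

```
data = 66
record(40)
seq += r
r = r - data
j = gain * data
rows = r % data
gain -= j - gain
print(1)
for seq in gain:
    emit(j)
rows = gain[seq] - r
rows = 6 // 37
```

6

Transformed code:
record(40)
seq = seq + r
r = r - 66
j = gain * 66
rows = r % 66
gain = gain - (j - gain)
print(1)
for seq in gain:
    emit(j)
rows = gain[seq] - r
rows = 6 // 37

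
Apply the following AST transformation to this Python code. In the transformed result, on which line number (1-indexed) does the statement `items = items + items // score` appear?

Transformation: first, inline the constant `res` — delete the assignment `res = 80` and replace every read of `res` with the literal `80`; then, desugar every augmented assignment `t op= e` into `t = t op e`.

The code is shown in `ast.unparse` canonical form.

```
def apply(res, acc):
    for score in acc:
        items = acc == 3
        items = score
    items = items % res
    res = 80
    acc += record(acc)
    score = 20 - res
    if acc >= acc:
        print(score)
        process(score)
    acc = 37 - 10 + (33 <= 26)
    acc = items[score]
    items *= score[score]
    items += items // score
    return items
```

Transformed code:
def apply(res, acc):
    for score in acc:
        items = acc == 3
        items = score
    items = items % 80
    acc = acc + record(acc)
    score = 20 - 80
    if acc >= acc:
        print(score)
        process(score)
    acc = 37 - 10 + (33 <= 26)
    acc = items[score]
    items = items * score[score]
    items = items + items // score
    return items

14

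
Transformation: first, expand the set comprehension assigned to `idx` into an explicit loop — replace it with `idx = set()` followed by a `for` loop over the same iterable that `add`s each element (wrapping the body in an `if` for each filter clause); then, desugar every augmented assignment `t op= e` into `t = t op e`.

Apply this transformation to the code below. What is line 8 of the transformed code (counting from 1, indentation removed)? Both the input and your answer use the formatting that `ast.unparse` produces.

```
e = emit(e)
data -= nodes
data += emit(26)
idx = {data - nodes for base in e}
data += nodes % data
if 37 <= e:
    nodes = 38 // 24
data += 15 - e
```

if 37 <= e:

Transformed code:
e = emit(e)
data = data - nodes
data = data + emit(26)
idx = set()
for base in e:
    idx.add(data - nodes)
data = data + nodes % data
if 37 <= e:
    nodes = 38 // 24
data = data + (15 - e)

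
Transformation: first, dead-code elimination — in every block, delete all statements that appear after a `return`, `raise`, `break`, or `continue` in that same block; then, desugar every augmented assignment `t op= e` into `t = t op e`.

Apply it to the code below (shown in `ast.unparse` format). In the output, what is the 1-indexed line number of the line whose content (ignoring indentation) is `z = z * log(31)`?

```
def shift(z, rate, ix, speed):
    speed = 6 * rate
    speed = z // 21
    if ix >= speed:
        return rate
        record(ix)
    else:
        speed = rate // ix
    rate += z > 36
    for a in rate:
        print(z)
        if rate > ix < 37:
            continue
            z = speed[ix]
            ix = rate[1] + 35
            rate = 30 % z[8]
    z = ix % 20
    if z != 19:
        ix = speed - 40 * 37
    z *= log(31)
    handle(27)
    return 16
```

16

Transformed code:
def shift(z, rate, ix, speed):
    speed = 6 * rate
    speed = z // 21
    if ix >= speed:
        return rate
    else:
        speed = rate // ix
    rate = rate + (z > 36)
    for a in rate:
        print(z)
        if rate > ix < 37:
            continue
    z = ix % 20
    if z != 19:
        ix = speed - 40 * 37
    z = z * log(31)
    handle(27)
    return 16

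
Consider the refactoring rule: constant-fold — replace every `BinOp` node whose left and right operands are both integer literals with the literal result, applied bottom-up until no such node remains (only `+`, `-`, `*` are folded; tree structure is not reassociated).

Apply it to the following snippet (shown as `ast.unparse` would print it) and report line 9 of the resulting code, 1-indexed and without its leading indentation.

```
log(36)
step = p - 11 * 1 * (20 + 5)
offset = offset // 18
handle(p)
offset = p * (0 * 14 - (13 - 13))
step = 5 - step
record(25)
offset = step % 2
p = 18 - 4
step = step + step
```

p = 14

Transformed code:
log(36)
step = p - 275
offset = offset // 18
handle(p)
offset = p * 0
step = 5 - step
record(25)
offset = step % 2
p = 14
step = step + step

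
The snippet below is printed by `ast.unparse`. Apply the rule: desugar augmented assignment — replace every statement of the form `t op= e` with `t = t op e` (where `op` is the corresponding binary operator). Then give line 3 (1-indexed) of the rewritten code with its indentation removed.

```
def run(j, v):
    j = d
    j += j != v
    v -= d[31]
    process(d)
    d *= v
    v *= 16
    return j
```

Transformed code:
def run(j, v):
    j = d
    j = j + (j != v)
    v = v - d[31]
    process(d)
    d = d * v
    v = v * 16
    return j

j = j + (j != v)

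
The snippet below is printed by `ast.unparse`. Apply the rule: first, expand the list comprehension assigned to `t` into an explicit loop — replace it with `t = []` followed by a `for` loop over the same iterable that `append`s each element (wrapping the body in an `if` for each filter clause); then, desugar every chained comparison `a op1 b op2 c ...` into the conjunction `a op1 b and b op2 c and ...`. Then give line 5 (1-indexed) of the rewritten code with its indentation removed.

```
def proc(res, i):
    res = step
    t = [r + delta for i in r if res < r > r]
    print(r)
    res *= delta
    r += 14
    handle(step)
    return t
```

if res < r and r > r:

Transformed code:
def proc(res, i):
    res = step
    t = []
    for i in r:
        if res < r and r > r:
            t.append(r + delta)
    print(r)
    res *= delta
    r += 14
    handle(step)
    return t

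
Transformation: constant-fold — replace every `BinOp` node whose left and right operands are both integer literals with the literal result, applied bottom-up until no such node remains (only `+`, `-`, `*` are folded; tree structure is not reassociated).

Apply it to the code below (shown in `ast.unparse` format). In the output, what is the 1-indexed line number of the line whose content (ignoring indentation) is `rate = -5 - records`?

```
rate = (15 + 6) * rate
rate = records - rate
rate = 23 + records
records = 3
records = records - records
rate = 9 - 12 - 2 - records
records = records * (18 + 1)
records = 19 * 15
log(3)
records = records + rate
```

Transformed code:
rate = 21 * rate
rate = records - rate
rate = 23 + records
records = 3
records = records - records
rate = -5 - records
records = records * 19
records = 285
log(3)
records = records + rate

6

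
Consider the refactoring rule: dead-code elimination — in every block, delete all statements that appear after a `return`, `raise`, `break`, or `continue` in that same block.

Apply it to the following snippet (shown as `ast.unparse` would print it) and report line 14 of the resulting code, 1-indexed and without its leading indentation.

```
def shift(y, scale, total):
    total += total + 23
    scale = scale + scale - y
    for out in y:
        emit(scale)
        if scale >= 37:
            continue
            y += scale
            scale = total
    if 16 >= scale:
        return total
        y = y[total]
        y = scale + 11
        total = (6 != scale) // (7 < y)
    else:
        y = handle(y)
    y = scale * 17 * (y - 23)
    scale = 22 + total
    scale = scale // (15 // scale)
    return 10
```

scale = scale // (15 // scale)

Transformed code:
def shift(y, scale, total):
    total += total + 23
    scale = scale + scale - y
    for out in y:
        emit(scale)
        if scale >= 37:
            continue
    if 16 >= scale:
        return total
    else:
        y = handle(y)
    y = scale * 17 * (y - 23)
    scale = 22 + total
    scale = scale // (15 // scale)
    return 10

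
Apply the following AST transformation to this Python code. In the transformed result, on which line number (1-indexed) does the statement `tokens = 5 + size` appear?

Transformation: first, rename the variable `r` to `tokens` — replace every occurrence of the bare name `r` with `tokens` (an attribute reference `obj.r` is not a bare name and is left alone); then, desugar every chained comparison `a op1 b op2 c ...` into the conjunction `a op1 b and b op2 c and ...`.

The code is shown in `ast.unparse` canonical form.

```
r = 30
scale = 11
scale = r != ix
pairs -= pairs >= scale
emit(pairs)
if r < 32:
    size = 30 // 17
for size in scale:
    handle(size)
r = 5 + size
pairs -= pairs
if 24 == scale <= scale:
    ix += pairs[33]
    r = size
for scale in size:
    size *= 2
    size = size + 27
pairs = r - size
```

Transformed code:
tokens = 30
scale = 11
scale = tokens != ix
pairs -= pairs >= scale
emit(pairs)
if tokens < 32:
    size = 30 // 17
for size in scale:
    handle(size)
tokens = 5 + size
pairs -= pairs
if 24 == scale and scale <= scale:
    ix += pairs[33]
    tokens = size
for scale in size:
    size *= 2
    size = size + 27
pairs = tokens - size

10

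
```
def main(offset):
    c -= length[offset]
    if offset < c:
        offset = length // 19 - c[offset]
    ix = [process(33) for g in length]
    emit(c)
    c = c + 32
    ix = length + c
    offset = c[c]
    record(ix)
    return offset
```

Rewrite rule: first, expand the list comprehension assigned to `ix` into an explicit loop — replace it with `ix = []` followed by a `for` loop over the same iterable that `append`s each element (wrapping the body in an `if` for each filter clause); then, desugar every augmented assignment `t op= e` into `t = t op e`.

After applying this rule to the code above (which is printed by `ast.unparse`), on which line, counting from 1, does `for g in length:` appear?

Transformed code:
def main(offset):
    c = c - length[offset]
    if offset < c:
        offset = length // 19 - c[offset]
    ix = []
    for g in length:
        ix.append(process(33))
    emit(c)
    c = c + 32
    ix = length + c
    offset = c[c]
    record(ix)
    return offset

6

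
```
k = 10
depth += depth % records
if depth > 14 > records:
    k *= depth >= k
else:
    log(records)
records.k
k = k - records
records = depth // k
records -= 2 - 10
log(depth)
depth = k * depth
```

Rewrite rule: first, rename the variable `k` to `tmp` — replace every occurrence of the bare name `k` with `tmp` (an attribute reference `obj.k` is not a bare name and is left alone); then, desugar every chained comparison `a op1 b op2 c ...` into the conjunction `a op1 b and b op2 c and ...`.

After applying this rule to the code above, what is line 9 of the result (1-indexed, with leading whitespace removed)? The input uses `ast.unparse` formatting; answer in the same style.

records = depth // tmp

Transformed code:
tmp = 10
depth += depth % records
if depth > 14 and 14 > records:
    tmp *= depth >= tmp
else:
    log(records)
records.k
tmp = tmp - records
records = depth // tmp
records -= 2 - 10
log(depth)
depth = tmp * depth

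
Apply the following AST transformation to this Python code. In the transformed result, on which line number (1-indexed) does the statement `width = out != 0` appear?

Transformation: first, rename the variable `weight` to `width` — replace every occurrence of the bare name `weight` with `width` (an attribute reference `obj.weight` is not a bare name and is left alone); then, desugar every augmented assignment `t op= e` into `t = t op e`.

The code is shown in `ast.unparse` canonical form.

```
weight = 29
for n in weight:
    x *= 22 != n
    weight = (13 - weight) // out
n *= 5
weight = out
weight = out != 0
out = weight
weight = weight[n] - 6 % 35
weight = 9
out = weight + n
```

Transformed code:
width = 29
for n in width:
    x = x * (22 != n)
    width = (13 - width) // out
n = n * 5
width = out
width = out != 0
out = width
width = width[n] - 6 % 35
width = 9
out = width + n

7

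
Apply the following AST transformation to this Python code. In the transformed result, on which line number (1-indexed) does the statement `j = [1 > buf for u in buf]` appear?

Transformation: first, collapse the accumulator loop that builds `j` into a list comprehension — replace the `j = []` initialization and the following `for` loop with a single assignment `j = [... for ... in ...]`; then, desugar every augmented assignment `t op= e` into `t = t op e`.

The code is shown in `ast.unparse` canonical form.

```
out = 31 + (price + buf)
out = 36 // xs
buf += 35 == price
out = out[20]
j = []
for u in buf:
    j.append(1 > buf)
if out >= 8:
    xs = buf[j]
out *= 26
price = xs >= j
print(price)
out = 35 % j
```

Transformed code:
out = 31 + (price + buf)
out = 36 // xs
buf = buf + (35 == price)
out = out[20]
j = [1 > buf for u in buf]
if out >= 8:
    xs = buf[j]
out = out * 26
price = xs >= j
print(price)
out = 35 % j

5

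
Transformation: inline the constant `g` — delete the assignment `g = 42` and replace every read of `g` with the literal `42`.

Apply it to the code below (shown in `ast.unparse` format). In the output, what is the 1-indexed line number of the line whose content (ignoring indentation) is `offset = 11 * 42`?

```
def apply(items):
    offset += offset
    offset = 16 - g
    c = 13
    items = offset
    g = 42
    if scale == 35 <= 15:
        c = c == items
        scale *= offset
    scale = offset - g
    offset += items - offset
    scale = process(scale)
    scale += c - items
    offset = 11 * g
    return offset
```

13

Transformed code:
def apply(items):
    offset += offset
    offset = 16 - 42
    c = 13
    items = offset
    if scale == 35 <= 15:
        c = c == items
        scale *= offset
    scale = offset - 42
    offset += items - offset
    scale = process(scale)
    scale += c - items
    offset = 11 * 42
    return offset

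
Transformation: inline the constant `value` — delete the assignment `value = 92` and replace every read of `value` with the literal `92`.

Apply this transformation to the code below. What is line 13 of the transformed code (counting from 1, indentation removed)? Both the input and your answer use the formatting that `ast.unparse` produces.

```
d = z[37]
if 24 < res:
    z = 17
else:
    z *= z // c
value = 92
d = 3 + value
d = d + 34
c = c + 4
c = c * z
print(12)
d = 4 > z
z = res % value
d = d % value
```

Transformed code:
d = z[37]
if 24 < res:
    z = 17
else:
    z *= z // c
d = 3 + 92
d = d + 34
c = c + 4
c = c * z
print(12)
d = 4 > z
z = res % 92
d = d % 92

d = d % 92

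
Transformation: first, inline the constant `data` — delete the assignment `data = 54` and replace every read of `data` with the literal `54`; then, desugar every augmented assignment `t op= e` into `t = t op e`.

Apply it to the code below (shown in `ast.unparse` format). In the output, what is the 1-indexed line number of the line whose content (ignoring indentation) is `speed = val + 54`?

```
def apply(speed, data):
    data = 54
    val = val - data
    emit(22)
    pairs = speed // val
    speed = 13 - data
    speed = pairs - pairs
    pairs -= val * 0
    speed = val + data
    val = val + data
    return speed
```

8

Transformed code:
def apply(speed, data):
    val = val - 54
    emit(22)
    pairs = speed // val
    speed = 13 - 54
    speed = pairs - pairs
    pairs = pairs - val * 0
    speed = val + 54
    val = val + 54
    return speed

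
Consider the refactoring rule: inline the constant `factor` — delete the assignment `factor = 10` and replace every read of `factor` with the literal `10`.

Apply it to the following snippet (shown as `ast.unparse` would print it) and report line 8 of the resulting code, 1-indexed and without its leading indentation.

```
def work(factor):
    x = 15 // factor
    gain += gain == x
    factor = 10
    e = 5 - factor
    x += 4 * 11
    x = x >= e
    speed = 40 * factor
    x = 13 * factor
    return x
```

Transformed code:
def work(factor):
    x = 15 // 10
    gain += gain == x
    e = 5 - 10
    x += 4 * 11
    x = x >= e
    speed = 40 * 10
    x = 13 * 10
    return x

x = 13 * 10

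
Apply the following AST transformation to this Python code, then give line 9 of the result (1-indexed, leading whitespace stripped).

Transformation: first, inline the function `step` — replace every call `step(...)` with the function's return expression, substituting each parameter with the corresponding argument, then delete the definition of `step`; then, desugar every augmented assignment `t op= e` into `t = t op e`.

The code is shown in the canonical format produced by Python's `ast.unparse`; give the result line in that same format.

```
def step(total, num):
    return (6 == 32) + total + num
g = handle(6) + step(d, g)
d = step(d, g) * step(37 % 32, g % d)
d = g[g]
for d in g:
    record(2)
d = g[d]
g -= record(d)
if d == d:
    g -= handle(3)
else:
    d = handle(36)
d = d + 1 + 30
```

Transformed code:
g = handle(6) + ((6 == 32) + d + g)
d = ((6 == 32) + d + g) * ((6 == 32) + 37 % 32 + g % d)
d = g[g]
for d in g:
    record(2)
d = g[d]
g = g - record(d)
if d == d:
    g = g - handle(3)
else:
    d = handle(36)
d = d + 1 + 30

g = g - handle(3)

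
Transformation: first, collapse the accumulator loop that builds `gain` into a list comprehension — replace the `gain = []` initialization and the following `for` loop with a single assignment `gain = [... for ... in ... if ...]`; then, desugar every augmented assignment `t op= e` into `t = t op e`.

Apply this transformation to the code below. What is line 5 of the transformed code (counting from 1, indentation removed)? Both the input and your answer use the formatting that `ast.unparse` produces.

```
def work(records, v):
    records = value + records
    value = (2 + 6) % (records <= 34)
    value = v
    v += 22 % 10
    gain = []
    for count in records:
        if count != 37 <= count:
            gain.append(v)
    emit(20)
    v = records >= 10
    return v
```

Transformed code:
def work(records, v):
    records = value + records
    value = (2 + 6) % (records <= 34)
    value = v
    v = v + 22 % 10
    gain = [v for count in records if count != 37 <= count]
    emit(20)
    v = records >= 10
    return v

v = v + 22 % 10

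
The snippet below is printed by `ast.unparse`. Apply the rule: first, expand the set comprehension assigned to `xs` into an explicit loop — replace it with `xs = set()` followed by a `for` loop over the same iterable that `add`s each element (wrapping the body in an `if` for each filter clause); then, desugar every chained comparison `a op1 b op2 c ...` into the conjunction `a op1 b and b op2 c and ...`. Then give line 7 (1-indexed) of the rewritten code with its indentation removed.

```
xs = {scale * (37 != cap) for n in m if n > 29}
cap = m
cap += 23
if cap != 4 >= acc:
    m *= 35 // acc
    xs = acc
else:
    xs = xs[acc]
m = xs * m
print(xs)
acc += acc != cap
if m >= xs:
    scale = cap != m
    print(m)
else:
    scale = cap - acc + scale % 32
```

Transformed code:
xs = set()
for n in m:
    if n > 29:
        xs.add(scale * (37 != cap))
cap = m
cap += 23
if cap != 4 and 4 >= acc:
    m *= 35 // acc
    xs = acc
else:
    xs = xs[acc]
m = xs * m
print(xs)
acc += acc != cap
if m >= xs:
    scale = cap != m
    print(m)
else:
    scale = cap - acc + scale % 32

if cap != 4 and 4 >= acc:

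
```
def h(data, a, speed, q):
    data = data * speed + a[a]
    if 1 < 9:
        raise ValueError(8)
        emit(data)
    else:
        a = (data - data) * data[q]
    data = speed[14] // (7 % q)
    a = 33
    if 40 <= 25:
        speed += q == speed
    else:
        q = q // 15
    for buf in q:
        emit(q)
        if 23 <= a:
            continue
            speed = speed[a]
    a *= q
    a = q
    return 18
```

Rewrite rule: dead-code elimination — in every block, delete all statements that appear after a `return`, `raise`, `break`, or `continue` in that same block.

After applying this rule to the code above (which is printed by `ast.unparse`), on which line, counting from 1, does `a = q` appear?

18

Transformed code:
def h(data, a, speed, q):
    data = data * speed + a[a]
    if 1 < 9:
        raise ValueError(8)
    else:
        a = (data - data) * data[q]
    data = speed[14] // (7 % q)
    a = 33
    if 40 <= 25:
        speed += q == speed
    else:
        q = q // 15
    for buf in q:
        emit(q)
        if 23 <= a:
            continue
    a *= q
    a = q
    return 18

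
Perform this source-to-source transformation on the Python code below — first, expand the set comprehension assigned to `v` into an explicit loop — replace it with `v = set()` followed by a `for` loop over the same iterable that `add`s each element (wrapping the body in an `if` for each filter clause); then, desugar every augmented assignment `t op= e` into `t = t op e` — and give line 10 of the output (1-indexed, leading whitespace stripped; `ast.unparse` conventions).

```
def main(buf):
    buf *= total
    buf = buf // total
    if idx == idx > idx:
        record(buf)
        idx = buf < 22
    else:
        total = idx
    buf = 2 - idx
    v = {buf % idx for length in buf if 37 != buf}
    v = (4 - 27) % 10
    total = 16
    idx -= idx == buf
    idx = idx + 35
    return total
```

Transformed code:
def main(buf):
    buf = buf * total
    buf = buf // total
    if idx == idx > idx:
        record(buf)
        idx = buf < 22
    else:
        total = idx
    buf = 2 - idx
    v = set()
    for length in buf:
        if 37 != buf:
            v.add(buf % idx)
    v = (4 - 27) % 10
    total = 16
    idx = idx - (idx == buf)
    idx = idx + 35
    return total

v = set()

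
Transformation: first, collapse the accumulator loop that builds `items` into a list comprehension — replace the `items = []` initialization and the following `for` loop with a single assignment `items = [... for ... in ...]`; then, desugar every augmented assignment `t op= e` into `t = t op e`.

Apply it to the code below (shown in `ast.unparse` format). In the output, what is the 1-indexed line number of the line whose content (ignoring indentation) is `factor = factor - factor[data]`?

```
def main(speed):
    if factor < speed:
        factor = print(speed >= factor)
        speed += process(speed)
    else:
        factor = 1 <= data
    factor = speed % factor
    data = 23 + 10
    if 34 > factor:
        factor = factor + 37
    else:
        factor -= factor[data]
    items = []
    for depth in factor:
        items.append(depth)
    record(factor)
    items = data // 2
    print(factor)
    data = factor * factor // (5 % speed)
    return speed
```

12

Transformed code:
def main(speed):
    if factor < speed:
        factor = print(speed >= factor)
        speed = speed + process(speed)
    else:
        factor = 1 <= data
    factor = speed % factor
    data = 23 + 10
    if 34 > factor:
        factor = factor + 37
    else:
        factor = factor - factor[data]
    items = [depth for depth in factor]
    record(factor)
    items = data // 2
    print(factor)
    data = factor * factor // (5 % speed)
    return speed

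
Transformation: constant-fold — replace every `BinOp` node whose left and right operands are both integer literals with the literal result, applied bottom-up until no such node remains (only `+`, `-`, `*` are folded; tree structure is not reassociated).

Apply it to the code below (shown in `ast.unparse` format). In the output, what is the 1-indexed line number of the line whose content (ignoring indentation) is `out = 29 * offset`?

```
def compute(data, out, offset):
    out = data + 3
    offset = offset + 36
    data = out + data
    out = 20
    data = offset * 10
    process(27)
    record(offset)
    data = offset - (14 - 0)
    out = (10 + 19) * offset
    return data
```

Transformed code:
def compute(data, out, offset):
    out = data + 3
    offset = offset + 36
    data = out + data
    out = 20
    data = offset * 10
    process(27)
    record(offset)
    data = offset - 14
    out = 29 * offset
    return data

10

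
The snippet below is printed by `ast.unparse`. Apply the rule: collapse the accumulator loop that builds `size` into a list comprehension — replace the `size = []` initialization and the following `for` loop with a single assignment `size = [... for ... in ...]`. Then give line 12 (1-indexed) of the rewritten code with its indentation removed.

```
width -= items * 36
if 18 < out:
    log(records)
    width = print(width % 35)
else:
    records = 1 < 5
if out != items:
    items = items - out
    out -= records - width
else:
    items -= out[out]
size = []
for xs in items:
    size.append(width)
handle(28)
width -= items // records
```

size = [width for xs in items]

Transformed code:
width -= items * 36
if 18 < out:
    log(records)
    width = print(width % 35)
else:
    records = 1 < 5
if out != items:
    items = items - out
    out -= records - width
else:
    items -= out[out]
size = [width for xs in items]
handle(28)
width -= items // records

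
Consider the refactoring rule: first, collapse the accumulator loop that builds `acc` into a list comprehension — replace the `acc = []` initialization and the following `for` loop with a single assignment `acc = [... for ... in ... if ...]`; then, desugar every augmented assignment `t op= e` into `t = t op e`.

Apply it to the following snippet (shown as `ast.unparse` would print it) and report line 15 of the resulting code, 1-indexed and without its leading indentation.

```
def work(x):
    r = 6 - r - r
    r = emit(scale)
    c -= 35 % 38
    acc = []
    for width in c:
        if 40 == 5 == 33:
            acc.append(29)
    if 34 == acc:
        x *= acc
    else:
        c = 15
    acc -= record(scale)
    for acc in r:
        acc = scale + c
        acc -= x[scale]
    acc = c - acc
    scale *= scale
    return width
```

Transformed code:
def work(x):
    r = 6 - r - r
    r = emit(scale)
    c = c - 35 % 38
    acc = [29 for width in c if 40 == 5 == 33]
    if 34 == acc:
        x = x * acc
    else:
        c = 15
    acc = acc - record(scale)
    for acc in r:
        acc = scale + c
        acc = acc - x[scale]
    acc = c - acc
    scale = scale * scale
    return width

scale = scale * scale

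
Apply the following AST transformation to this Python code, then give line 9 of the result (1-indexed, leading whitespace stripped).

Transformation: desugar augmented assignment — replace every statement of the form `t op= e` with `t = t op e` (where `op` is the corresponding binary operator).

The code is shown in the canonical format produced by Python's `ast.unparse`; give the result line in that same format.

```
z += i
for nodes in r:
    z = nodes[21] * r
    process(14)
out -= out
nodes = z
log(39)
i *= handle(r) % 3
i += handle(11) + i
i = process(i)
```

i = i + (handle(11) + i)

Transformed code:
z = z + i
for nodes in r:
    z = nodes[21] * r
    process(14)
out = out - out
nodes = z
log(39)
i = i * (handle(r) % 3)
i = i + (handle(11) + i)
i = process(i)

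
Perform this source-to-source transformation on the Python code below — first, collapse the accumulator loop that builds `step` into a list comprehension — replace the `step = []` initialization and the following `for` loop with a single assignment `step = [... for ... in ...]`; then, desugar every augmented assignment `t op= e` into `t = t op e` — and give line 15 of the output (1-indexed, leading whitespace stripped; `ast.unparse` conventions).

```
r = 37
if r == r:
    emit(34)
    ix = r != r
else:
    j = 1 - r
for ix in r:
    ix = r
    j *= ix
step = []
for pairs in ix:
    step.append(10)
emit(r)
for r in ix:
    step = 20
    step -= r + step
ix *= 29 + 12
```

ix = ix * (29 + 12)

Transformed code:
r = 37
if r == r:
    emit(34)
    ix = r != r
else:
    j = 1 - r
for ix in r:
    ix = r
    j = j * ix
step = [10 for pairs in ix]
emit(r)
for r in ix:
    step = 20
    step = step - (r + step)
ix = ix * (29 + 12)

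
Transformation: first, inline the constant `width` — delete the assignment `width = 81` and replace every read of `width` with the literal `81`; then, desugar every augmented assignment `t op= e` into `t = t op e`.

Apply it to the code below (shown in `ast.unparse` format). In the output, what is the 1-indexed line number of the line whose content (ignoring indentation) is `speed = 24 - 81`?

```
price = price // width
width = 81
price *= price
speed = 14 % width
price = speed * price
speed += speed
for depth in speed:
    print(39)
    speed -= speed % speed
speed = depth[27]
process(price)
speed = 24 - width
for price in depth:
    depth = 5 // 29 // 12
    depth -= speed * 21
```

11

Transformed code:
price = price // 81
price = price * price
speed = 14 % 81
price = speed * price
speed = speed + speed
for depth in speed:
    print(39)
    speed = speed - speed % speed
speed = depth[27]
process(price)
speed = 24 - 81
for price in depth:
    depth = 5 // 29 // 12
    depth = depth - speed * 21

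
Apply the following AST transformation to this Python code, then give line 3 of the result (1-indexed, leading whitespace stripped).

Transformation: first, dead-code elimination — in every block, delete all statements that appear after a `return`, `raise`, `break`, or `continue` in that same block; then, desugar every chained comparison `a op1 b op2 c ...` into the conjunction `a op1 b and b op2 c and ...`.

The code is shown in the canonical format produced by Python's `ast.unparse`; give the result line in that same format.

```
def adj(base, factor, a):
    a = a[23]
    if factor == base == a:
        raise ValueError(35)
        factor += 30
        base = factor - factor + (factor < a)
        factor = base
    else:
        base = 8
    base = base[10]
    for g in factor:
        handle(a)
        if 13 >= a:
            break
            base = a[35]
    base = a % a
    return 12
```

if factor == base and base == a:

Transformed code:
def adj(base, factor, a):
    a = a[23]
    if factor == base and base == a:
        raise ValueError(35)
    else:
        base = 8
    base = base[10]
    for g in factor:
        handle(a)
        if 13 >= a:
            break
    base = a % a
    return 12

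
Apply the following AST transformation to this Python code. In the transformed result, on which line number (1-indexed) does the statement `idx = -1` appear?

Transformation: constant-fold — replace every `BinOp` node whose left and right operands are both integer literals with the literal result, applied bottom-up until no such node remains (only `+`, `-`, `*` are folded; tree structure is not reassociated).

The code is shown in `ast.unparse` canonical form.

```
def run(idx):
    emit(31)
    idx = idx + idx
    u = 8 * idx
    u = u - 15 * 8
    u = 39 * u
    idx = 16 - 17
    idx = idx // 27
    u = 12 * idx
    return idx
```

Transformed code:
def run(idx):
    emit(31)
    idx = idx + idx
    u = 8 * idx
    u = u - 120
    u = 39 * u
    idx = -1
    idx = idx // 27
    u = 12 * idx
    return idx

7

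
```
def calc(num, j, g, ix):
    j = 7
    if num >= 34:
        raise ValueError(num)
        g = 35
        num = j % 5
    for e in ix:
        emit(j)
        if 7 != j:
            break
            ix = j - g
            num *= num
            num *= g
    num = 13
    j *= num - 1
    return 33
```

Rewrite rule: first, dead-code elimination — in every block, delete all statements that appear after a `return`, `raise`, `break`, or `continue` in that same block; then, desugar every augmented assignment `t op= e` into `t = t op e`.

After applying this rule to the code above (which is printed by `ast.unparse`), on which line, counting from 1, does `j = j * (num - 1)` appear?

Transformed code:
def calc(num, j, g, ix):
    j = 7
    if num >= 34:
        raise ValueError(num)
    for e in ix:
        emit(j)
        if 7 != j:
            break
    num = 13
    j = j * (num - 1)
    return 33

10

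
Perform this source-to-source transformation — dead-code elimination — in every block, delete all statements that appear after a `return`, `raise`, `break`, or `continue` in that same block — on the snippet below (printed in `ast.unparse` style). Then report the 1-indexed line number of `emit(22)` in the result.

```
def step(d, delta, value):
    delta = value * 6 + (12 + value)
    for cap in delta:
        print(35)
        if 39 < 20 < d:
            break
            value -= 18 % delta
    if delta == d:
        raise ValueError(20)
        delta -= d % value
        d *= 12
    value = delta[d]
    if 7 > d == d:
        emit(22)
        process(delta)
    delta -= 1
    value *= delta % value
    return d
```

11

Transformed code:
def step(d, delta, value):
    delta = value * 6 + (12 + value)
    for cap in delta:
        print(35)
        if 39 < 20 < d:
            break
    if delta == d:
        raise ValueError(20)
    value = delta[d]
    if 7 > d == d:
        emit(22)
        process(delta)
    delta -= 1
    value *= delta % value
    return d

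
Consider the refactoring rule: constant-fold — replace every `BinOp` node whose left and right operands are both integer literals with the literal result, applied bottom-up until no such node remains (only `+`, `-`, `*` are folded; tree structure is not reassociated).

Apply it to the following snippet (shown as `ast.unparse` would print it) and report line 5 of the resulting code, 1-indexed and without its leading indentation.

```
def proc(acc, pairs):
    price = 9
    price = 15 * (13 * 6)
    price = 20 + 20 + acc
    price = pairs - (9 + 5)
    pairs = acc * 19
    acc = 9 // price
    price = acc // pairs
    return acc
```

price = pairs - 14

Transformed code:
def proc(acc, pairs):
    price = 9
    price = 1170
    price = 40 + acc
    price = pairs - 14
    pairs = acc * 19
    acc = 9 // price
    price = acc // pairs
    return acc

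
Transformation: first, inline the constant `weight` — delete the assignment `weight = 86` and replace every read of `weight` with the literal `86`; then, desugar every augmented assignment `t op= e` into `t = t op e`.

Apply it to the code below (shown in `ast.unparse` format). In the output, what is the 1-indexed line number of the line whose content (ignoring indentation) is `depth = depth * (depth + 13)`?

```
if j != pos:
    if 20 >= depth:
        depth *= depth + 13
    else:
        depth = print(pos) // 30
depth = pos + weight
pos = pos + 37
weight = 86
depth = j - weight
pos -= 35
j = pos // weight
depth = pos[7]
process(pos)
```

3

Transformed code:
if j != pos:
    if 20 >= depth:
        depth = depth * (depth + 13)
    else:
        depth = print(pos) // 30
depth = pos + 86
pos = pos + 37
depth = j - 86
pos = pos - 35
j = pos // 86
depth = pos[7]
process(pos)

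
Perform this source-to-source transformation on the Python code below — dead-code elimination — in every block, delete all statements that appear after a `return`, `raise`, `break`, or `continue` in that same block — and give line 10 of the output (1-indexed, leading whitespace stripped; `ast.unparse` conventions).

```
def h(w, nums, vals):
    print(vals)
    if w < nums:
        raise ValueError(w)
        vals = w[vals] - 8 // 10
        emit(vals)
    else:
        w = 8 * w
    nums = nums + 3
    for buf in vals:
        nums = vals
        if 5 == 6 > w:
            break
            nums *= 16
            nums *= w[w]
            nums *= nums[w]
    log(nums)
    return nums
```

Transformed code:
def h(w, nums, vals):
    print(vals)
    if w < nums:
        raise ValueError(w)
    else:
        w = 8 * w
    nums = nums + 3
    for buf in vals:
        nums = vals
        if 5 == 6 > w:
            break
    log(nums)
    return nums

if 5 == 6 > w:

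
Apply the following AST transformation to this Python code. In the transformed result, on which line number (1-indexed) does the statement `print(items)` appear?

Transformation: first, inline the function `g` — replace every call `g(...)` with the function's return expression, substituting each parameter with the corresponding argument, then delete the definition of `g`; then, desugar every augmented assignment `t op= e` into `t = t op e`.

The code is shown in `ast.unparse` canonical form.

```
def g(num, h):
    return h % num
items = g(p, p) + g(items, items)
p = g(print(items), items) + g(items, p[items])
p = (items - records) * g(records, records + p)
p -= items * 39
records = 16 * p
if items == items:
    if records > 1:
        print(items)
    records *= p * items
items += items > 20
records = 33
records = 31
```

8

Transformed code:
items = p % p + items % items
p = items % print(items) + p[items] % items
p = (items - records) * ((records + p) % records)
p = p - items * 39
records = 16 * p
if items == items:
    if records > 1:
        print(items)
    records = records * (p * items)
items = items + (items > 20)
records = 33
records = 31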